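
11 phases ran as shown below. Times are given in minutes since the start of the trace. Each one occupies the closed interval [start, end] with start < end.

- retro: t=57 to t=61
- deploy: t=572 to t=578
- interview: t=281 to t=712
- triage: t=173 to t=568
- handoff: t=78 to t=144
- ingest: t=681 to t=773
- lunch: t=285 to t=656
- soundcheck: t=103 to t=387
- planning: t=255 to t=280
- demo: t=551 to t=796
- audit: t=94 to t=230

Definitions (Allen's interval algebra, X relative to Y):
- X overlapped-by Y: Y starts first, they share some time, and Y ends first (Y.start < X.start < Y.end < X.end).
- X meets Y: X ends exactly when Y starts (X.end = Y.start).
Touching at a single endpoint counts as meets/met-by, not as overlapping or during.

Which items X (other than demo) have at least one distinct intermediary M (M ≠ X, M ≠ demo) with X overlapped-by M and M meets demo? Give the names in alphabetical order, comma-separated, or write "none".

Target demo = [t=551, t=796].
Intermediaries M with M meets demo: none.
Union: none.

none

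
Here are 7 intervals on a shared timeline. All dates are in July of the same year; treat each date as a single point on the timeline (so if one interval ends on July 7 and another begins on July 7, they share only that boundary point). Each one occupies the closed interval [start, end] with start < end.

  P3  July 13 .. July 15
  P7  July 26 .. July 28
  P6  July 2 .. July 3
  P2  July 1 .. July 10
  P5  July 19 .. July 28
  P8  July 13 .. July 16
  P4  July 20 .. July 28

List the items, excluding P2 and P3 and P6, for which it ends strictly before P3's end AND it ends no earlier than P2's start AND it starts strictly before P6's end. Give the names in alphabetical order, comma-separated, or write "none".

Conditions: its end is strictly before P3's end (X.end < July 15) AND its end is no earlier than P2's start (X.end >= July 1) AND its start is strictly before P6's end (X.start < July 3).
P4: end July 28 < July 15? ✗; end July 28 >= July 1? ✓; start July 20 < July 3? ✗ → no.
P5: end July 28 < July 15? ✗; end July 28 >= July 1? ✓; start July 19 < July 3? ✗ → no.
P7: end July 28 < July 15? ✗; end July 28 >= July 1? ✓; start July 26 < July 3? ✗ → no.
P8: end July 16 < July 15? ✗; end July 16 >= July 1? ✓; start July 13 < July 3? ✗ → no.
Result: none.

none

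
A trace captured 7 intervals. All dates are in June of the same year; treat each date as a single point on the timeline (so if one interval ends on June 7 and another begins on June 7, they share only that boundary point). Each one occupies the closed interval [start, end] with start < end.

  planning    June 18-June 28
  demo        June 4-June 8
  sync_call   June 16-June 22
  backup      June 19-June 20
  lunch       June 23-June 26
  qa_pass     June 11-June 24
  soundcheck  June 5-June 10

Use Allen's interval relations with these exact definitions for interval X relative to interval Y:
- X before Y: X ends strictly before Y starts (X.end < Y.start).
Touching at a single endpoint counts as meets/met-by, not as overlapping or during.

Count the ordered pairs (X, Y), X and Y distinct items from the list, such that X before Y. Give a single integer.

12

Checking all 42 ordered pairs for relation 'before'; matching pairs in alphabetical order:
(backup, lunch): backup before lunch ✓
(demo, backup): demo before backup ✓
(demo, lunch): demo before lunch ✓
(demo, planning): demo before planning ✓
(demo, qa_pass): demo before qa_pass ✓
(demo, sync_call): demo before sync_call ✓
(soundcheck, backup): soundcheck before backup ✓
(soundcheck, lunch): soundcheck before lunch ✓
(soundcheck, planning): soundcheck before planning ✓
(soundcheck, qa_pass): soundcheck before qa_pass ✓
(soundcheck, sync_call): soundcheck before sync_call ✓
(sync_call, lunch): sync_call before lunch ✓
Count: 12.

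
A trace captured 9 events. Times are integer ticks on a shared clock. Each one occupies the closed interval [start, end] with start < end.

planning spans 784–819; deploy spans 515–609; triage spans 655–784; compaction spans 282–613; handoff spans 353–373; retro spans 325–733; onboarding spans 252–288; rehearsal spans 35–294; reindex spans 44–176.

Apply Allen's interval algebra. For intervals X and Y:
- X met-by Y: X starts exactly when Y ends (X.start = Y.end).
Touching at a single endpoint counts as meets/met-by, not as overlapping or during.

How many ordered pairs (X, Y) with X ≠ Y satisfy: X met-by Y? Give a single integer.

Checking all 72 ordered pairs for relation 'met-by'; matching pairs in alphabetical order:
(planning, triage): planning met-by triage ✓
Count: 1.

1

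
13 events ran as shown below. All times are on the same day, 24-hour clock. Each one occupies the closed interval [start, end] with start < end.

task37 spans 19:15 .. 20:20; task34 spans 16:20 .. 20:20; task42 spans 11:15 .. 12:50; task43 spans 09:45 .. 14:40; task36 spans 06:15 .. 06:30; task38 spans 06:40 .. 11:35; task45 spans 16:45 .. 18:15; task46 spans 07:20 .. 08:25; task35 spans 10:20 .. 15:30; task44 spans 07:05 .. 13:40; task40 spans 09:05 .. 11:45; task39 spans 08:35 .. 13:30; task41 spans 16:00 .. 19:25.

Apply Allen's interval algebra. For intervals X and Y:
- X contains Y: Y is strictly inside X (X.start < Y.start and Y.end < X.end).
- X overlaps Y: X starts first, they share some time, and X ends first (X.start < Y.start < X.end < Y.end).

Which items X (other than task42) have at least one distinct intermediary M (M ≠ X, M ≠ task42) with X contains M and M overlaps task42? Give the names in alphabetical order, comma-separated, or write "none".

task39, task44

Target task42 = [11:15, 12:50].
Intermediaries M with M overlaps task42: task38, task40.
Via task38 — items with X contains task38: none.
Via task40 — items with X contains task40: task39, task44.
Union: task39, task44.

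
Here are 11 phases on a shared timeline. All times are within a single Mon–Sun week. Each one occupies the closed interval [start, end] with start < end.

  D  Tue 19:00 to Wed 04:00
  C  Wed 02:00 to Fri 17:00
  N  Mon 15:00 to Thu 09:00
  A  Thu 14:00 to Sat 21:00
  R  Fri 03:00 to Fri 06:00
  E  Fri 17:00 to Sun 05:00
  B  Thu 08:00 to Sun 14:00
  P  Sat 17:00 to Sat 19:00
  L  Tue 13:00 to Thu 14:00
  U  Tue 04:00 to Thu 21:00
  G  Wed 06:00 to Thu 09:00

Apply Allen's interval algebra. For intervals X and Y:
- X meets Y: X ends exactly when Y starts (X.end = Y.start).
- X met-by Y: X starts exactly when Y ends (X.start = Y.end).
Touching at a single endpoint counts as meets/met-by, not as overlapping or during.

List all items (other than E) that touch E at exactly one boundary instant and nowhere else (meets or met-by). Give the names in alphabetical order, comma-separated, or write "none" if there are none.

C

Target E = [Fri 17:00, Sun 05:00].
A [Thu 14:00, Sat 21:00] → overlaps → no.
B [Thu 08:00, Sun 14:00] → contains → no.
C [Wed 02:00, Fri 17:00] → meets → yes.
D [Tue 19:00, Wed 04:00] → before → no.
G [Wed 06:00, Thu 09:00] → before → no.
L [Tue 13:00, Thu 14:00] → before → no.
N [Mon 15:00, Thu 09:00] → before → no.
P [Sat 17:00, Sat 19:00] → during → no.
R [Fri 03:00, Fri 06:00] → before → no.
U [Tue 04:00, Thu 21:00] → before → no.
Result: C.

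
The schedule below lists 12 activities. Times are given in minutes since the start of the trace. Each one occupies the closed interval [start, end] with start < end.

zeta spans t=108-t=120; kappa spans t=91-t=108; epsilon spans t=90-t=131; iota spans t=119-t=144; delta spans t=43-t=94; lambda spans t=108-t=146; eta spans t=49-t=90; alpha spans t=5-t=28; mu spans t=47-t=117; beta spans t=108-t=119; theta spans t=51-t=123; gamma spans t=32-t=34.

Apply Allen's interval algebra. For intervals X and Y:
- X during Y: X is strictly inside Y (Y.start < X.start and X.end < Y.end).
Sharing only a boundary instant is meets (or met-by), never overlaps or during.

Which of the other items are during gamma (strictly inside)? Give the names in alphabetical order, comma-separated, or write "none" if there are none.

Target gamma = [t=32, t=34].
alpha [t=5, t=28] → before → no.
beta [t=108, t=119] → after → no.
delta [t=43, t=94] → after → no.
epsilon [t=90, t=131] → after → no.
eta [t=49, t=90] → after → no.
iota [t=119, t=144] → after → no.
kappa [t=91, t=108] → after → no.
lambda [t=108, t=146] → after → no.
mu [t=47, t=117] → after → no.
theta [t=51, t=123] → after → no.
zeta [t=108, t=120] → after → no.
Result: none.

none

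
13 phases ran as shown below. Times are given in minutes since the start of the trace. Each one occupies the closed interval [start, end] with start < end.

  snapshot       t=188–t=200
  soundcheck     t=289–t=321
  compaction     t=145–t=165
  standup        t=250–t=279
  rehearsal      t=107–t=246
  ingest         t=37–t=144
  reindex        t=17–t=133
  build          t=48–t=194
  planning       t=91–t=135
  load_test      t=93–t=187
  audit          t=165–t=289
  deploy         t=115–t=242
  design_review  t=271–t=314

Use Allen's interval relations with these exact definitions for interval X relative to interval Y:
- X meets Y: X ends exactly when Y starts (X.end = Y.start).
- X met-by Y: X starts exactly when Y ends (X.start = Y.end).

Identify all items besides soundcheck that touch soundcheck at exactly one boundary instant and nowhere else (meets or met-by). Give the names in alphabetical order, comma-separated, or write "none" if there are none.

audit

Target soundcheck = [t=289, t=321].
audit [t=165, t=289] → meets → yes.
build [t=48, t=194] → before → no.
compaction [t=145, t=165] → before → no.
deploy [t=115, t=242] → before → no.
design_review [t=271, t=314] → overlaps → no.
ingest [t=37, t=144] → before → no.
load_test [t=93, t=187] → before → no.
planning [t=91, t=135] → before → no.
rehearsal [t=107, t=246] → before → no.
reindex [t=17, t=133] → before → no.
snapshot [t=188, t=200] → before → no.
standup [t=250, t=279] → before → no.
Result: audit.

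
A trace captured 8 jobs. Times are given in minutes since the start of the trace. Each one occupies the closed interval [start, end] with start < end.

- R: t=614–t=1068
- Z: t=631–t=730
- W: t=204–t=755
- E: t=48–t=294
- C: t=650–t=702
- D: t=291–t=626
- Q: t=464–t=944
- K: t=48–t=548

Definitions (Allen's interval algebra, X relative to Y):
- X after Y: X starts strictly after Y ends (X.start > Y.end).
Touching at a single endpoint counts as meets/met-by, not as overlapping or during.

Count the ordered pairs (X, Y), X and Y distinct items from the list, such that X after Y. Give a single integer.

9

Checking all 56 ordered pairs for relation 'after'; matching pairs in alphabetical order:
(C, D): C after D ✓
(C, E): C after E ✓
(C, K): C after K ✓
(Q, E): Q after E ✓
(R, E): R after E ✓
(R, K): R after K ✓
(Z, D): Z after D ✓
(Z, E): Z after E ✓
(Z, K): Z after K ✓
Count: 9.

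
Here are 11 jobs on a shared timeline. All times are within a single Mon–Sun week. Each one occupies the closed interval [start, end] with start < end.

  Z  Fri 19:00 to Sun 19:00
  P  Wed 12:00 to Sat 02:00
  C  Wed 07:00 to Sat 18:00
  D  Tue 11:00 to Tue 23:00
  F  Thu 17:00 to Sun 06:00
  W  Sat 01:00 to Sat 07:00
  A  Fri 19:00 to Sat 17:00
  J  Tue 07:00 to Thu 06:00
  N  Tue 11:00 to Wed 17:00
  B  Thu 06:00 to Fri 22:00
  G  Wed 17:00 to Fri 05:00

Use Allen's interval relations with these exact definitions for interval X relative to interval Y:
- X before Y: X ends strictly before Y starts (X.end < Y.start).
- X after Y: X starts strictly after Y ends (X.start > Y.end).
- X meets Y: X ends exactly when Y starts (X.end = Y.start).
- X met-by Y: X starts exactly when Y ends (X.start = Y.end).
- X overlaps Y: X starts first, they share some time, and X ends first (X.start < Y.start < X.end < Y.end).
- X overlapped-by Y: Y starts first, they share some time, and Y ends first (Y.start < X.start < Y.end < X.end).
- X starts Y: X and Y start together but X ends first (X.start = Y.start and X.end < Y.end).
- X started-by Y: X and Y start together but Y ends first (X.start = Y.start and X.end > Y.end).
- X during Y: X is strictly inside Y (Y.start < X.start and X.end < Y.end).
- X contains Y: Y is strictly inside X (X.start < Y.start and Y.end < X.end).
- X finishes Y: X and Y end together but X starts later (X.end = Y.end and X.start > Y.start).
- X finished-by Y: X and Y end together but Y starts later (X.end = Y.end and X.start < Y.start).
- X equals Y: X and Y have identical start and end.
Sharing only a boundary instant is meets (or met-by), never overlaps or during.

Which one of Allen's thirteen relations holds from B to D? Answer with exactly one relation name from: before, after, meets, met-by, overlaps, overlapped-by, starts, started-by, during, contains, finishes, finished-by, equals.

after

B = [Thu 06:00, Fri 22:00]; D = [Tue 11:00, Tue 23:00].
Compare endpoints: B.start > D.start, B.start > D.end, B.end > D.start, B.end > D.end.
That pattern is 'after'.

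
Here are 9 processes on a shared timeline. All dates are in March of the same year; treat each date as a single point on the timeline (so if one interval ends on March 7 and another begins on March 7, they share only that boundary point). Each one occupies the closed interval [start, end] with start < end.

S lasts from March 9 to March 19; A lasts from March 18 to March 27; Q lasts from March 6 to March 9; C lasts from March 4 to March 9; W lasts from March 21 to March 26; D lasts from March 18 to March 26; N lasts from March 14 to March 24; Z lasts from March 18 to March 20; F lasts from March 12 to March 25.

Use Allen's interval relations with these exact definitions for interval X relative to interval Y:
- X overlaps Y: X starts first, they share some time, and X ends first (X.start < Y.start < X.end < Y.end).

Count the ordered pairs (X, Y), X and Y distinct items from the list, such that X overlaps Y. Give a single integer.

Checking all 72 ordered pairs for relation 'overlaps'; matching pairs in alphabetical order:
(F, A): F overlaps A ✓
(F, D): F overlaps D ✓
(F, W): F overlaps W ✓
(N, A): N overlaps A ✓
(N, D): N overlaps D ✓
(N, W): N overlaps W ✓
(S, A): S overlaps A ✓
(S, D): S overlaps D ✓
(S, F): S overlaps F ✓
(S, N): S overlaps N ✓
(S, Z): S overlaps Z ✓
Count: 11.

11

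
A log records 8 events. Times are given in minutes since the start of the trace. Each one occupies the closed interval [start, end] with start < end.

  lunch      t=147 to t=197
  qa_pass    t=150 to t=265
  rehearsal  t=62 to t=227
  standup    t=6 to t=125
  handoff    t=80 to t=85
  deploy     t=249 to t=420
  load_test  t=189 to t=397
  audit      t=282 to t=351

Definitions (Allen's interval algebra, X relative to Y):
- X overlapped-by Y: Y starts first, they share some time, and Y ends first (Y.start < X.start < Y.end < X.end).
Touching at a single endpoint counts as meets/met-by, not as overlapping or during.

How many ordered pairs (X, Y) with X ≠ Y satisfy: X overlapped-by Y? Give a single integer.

Checking all 56 ordered pairs for relation 'overlapped-by'; matching pairs in alphabetical order:
(deploy, load_test): deploy overlapped-by load_test ✓
(deploy, qa_pass): deploy overlapped-by qa_pass ✓
(load_test, lunch): load_test overlapped-by lunch ✓
(load_test, qa_pass): load_test overlapped-by qa_pass ✓
(load_test, rehearsal): load_test overlapped-by rehearsal ✓
(qa_pass, lunch): qa_pass overlapped-by lunch ✓
(qa_pass, rehearsal): qa_pass overlapped-by rehearsal ✓
(rehearsal, standup): rehearsal overlapped-by standup ✓
Count: 8.

8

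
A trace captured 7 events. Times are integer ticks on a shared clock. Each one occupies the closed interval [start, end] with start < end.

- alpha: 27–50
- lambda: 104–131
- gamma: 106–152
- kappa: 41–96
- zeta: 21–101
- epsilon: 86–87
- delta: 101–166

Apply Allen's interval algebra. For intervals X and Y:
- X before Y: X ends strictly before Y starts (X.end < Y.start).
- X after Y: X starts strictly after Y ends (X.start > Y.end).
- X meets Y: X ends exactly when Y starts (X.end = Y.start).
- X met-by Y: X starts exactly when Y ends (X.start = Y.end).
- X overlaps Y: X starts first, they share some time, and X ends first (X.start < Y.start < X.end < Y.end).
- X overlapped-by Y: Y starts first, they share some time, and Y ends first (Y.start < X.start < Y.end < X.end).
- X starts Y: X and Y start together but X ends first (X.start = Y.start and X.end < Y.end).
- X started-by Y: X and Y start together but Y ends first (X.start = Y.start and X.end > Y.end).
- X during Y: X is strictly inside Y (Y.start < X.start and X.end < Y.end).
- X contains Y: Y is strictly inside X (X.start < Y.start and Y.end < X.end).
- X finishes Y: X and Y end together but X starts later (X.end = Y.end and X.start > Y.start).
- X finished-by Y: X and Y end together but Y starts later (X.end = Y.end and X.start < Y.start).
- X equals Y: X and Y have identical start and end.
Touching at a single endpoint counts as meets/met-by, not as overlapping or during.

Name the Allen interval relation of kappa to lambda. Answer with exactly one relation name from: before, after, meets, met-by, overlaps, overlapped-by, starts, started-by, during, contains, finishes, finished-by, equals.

kappa = [41, 96]; lambda = [104, 131].
Compare endpoints: kappa.start < lambda.start, kappa.start < lambda.end, kappa.end < lambda.start, kappa.end < lambda.end.
That pattern is 'before'.

before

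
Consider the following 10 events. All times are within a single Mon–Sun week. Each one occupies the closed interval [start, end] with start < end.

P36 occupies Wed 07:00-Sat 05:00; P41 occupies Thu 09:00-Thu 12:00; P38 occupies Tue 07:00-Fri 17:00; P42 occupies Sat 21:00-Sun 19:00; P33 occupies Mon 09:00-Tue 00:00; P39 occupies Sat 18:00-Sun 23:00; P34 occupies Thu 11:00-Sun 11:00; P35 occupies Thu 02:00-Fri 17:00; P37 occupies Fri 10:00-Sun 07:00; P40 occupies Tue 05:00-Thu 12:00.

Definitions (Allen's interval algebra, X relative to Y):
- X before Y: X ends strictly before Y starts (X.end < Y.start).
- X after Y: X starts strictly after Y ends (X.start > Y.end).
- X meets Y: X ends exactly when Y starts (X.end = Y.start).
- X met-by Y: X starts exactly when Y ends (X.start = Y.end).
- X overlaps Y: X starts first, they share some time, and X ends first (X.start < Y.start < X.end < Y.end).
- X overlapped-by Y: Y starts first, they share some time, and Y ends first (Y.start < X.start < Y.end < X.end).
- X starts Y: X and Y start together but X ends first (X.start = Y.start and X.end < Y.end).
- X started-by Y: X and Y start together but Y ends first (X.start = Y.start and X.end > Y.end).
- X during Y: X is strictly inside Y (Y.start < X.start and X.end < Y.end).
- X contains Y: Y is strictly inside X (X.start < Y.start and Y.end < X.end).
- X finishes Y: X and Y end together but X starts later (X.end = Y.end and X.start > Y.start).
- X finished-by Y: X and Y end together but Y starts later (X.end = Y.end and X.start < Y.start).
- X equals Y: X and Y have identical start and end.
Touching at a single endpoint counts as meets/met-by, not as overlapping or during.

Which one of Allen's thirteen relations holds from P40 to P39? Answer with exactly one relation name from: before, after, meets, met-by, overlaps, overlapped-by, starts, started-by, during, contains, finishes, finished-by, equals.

P40 = [Tue 05:00, Thu 12:00]; P39 = [Sat 18:00, Sun 23:00].
Compare endpoints: P40.start < P39.start, P40.start < P39.end, P40.end < P39.start, P40.end < P39.end.
That pattern is 'before'.

before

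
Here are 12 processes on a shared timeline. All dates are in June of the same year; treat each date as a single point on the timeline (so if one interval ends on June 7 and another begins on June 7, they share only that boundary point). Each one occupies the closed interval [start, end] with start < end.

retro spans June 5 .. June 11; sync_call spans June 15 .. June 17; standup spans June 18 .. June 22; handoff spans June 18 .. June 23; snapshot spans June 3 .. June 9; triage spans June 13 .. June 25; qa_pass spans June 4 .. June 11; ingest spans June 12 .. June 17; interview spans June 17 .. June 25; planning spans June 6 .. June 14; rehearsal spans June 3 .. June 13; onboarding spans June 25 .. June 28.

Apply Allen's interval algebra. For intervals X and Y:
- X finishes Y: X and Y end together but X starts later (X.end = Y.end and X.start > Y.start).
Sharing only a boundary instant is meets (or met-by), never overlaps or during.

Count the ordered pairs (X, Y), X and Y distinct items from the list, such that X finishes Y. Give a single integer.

3

Checking all 132 ordered pairs for relation 'finishes'; matching pairs in alphabetical order:
(interview, triage): interview finishes triage ✓
(retro, qa_pass): retro finishes qa_pass ✓
(sync_call, ingest): sync_call finishes ingest ✓
Count: 3.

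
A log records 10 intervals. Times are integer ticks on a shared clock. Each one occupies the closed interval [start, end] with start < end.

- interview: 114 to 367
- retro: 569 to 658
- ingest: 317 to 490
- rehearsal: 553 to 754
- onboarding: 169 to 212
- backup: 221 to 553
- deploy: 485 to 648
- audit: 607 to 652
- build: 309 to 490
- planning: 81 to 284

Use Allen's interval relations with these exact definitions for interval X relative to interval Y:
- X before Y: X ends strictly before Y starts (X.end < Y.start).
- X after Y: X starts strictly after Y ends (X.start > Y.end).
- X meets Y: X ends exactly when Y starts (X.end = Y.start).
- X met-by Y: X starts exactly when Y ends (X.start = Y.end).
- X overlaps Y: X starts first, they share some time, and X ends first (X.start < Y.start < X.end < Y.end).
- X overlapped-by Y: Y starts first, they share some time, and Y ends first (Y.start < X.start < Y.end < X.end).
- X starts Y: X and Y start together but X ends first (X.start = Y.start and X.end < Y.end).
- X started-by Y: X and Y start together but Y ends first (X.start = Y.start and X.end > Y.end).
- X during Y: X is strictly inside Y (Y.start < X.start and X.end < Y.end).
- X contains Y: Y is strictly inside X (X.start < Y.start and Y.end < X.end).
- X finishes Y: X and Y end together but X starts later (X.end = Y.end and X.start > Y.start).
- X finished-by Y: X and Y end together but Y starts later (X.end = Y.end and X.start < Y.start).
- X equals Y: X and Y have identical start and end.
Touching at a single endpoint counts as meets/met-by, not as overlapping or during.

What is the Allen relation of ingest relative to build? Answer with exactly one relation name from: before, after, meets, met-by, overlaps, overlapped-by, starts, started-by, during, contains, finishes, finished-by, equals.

ingest = [317, 490]; build = [309, 490].
Compare endpoints: ingest.start > build.start, ingest.start < build.end, ingest.end > build.start, ingest.end = build.end.
That pattern is 'finishes'.

finishes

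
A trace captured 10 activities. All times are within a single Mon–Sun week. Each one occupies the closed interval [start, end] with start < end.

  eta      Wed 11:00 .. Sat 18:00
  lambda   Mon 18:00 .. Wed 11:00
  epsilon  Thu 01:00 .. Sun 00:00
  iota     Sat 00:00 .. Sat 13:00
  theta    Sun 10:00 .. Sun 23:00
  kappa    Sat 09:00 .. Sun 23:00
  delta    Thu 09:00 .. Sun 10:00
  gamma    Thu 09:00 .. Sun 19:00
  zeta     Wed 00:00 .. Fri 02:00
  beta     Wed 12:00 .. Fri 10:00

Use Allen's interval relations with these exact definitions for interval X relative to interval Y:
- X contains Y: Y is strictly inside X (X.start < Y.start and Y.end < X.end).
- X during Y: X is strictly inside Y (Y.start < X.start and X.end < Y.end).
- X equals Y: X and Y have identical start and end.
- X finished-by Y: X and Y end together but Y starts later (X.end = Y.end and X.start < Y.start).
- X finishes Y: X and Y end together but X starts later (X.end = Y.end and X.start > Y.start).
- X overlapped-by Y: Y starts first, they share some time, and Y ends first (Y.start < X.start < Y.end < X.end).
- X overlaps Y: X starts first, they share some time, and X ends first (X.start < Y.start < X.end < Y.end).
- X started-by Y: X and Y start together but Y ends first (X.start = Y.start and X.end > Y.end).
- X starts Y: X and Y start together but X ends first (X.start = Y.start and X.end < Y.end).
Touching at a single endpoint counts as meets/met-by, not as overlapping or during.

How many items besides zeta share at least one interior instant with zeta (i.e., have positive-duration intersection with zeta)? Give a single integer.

6

Target zeta = [Wed 00:00, Fri 02:00].
beta [Wed 12:00, Fri 10:00] → overlapped-by → counts.
delta [Thu 09:00, Sun 10:00] → overlapped-by → counts.
epsilon [Thu 01:00, Sun 00:00] → overlapped-by → counts.
eta [Wed 11:00, Sat 18:00] → overlapped-by → counts.
gamma [Thu 09:00, Sun 19:00] → overlapped-by → counts.
iota [Sat 00:00, Sat 13:00] → after → no.
kappa [Sat 09:00, Sun 23:00] → after → no.
lambda [Mon 18:00, Wed 11:00] → overlaps → counts.
theta [Sun 10:00, Sun 23:00] → after → no.
Total: 6.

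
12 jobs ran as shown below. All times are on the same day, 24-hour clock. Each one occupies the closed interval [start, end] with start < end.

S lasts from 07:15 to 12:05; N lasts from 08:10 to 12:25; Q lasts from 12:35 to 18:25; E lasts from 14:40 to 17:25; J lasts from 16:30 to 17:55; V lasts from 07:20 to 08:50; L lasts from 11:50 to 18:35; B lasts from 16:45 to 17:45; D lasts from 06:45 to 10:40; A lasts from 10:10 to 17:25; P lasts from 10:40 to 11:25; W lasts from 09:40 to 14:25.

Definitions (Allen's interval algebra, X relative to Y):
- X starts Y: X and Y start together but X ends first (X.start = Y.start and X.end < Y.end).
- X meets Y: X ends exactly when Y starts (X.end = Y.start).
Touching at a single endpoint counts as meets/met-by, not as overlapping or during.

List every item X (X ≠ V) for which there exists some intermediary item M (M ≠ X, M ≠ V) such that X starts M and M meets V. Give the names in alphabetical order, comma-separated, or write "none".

Target V = [07:20, 08:50].
Intermediaries M with M meets V: none.
Union: none.

none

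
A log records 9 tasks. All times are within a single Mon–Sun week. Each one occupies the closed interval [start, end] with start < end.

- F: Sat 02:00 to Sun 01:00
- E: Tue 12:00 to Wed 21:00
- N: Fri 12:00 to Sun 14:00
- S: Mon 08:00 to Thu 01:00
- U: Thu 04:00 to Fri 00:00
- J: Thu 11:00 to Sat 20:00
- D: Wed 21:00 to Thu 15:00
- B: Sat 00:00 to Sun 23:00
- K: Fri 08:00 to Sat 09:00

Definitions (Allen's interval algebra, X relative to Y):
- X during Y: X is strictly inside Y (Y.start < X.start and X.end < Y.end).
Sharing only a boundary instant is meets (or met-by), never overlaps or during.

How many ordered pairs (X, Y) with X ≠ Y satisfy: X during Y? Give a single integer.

4

Checking all 72 ordered pairs for relation 'during'; matching pairs in alphabetical order:
(E, S): E during S ✓
(F, B): F during B ✓
(F, N): F during N ✓
(K, J): K during J ✓
Count: 4.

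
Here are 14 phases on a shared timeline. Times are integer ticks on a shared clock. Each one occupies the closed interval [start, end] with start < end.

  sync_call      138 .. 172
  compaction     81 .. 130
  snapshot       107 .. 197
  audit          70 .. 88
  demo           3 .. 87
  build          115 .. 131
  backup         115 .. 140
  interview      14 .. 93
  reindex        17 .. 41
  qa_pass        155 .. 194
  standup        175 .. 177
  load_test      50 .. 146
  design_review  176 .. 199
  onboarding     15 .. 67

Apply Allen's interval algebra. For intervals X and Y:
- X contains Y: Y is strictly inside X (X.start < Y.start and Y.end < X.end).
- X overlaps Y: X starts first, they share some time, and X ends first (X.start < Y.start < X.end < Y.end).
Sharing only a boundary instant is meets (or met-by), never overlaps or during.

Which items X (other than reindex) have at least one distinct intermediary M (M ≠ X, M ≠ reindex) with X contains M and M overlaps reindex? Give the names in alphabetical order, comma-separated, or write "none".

none

Target reindex = [17, 41].
Intermediaries M with M overlaps reindex: none.
Union: none.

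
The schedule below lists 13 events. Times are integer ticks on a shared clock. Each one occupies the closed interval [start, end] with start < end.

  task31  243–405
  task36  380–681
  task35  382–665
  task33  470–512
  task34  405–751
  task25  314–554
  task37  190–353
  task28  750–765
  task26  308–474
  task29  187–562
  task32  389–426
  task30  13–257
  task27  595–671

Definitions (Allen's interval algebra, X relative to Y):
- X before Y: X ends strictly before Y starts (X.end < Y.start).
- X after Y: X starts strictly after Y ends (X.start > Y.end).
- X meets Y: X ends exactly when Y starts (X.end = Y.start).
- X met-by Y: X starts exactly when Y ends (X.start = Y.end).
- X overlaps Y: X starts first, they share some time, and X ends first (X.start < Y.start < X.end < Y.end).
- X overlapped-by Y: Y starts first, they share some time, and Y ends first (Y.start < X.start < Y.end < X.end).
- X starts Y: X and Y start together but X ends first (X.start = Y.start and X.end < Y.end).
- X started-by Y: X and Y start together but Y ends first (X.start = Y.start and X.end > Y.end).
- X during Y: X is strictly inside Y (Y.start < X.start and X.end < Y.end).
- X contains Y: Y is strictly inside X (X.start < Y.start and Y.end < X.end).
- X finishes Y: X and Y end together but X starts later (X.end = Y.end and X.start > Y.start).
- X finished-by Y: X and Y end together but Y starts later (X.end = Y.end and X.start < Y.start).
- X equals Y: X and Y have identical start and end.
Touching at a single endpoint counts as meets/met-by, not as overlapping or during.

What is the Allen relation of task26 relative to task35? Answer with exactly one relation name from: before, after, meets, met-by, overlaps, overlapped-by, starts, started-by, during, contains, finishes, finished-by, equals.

overlaps

task26 = [308, 474]; task35 = [382, 665].
Compare endpoints: task26.start < task35.start, task26.start < task35.end, task26.end > task35.start, task26.end < task35.end.
That pattern is 'overlaps'.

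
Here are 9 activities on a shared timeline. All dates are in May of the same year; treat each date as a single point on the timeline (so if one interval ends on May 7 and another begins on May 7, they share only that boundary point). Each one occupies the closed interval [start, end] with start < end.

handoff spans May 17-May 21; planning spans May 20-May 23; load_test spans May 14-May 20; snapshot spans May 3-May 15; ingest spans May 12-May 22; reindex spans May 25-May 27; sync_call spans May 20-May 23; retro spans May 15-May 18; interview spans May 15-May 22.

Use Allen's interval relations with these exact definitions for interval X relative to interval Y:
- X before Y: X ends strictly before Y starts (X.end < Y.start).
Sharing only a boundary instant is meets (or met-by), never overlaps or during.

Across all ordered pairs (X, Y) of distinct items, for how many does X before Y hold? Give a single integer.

13

Checking all 72 ordered pairs for relation 'before'; matching pairs in alphabetical order:
(handoff, reindex): handoff before reindex ✓
(ingest, reindex): ingest before reindex ✓
(interview, reindex): interview before reindex ✓
(load_test, reindex): load_test before reindex ✓
(planning, reindex): planning before reindex ✓
(retro, planning): retro before planning ✓
(retro, reindex): retro before reindex ✓
(retro, sync_call): retro before sync_call ✓
(snapshot, handoff): snapshot before handoff ✓
(snapshot, planning): snapshot before planning ✓
(snapshot, reindex): snapshot before reindex ✓
(snapshot, sync_call): snapshot before sync_call ✓
(sync_call, reindex): sync_call before reindex ✓
Count: 13.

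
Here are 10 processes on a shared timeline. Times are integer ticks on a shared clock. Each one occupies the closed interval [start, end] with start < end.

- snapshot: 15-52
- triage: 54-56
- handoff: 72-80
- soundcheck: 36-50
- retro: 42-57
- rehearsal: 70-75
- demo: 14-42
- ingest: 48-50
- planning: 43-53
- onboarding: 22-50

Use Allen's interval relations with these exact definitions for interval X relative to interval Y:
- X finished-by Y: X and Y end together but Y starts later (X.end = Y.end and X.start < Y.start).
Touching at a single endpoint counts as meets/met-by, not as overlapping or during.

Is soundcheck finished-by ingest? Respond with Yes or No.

soundcheck = [36, 50], ingest = [48, 50].
Actual relation of soundcheck to ingest: finished-by.
Asked whether 'finished-by' holds → Yes.

Yes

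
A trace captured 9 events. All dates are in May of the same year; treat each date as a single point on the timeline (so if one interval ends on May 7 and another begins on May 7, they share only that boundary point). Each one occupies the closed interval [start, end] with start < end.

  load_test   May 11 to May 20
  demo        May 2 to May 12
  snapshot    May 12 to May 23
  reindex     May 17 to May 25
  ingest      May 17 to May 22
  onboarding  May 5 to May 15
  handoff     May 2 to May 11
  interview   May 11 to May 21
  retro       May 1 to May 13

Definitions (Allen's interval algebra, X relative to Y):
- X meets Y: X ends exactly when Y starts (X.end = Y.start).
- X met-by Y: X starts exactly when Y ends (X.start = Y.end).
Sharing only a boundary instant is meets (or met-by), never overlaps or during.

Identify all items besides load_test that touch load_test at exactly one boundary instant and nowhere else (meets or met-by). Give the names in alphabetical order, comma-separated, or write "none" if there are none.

handoff

Target load_test = [May 11, May 20].
demo [May 2, May 12] → overlaps → no.
handoff [May 2, May 11] → meets → yes.
ingest [May 17, May 22] → overlapped-by → no.
interview [May 11, May 21] → started-by → no.
onboarding [May 5, May 15] → overlaps → no.
reindex [May 17, May 25] → overlapped-by → no.
retro [May 1, May 13] → overlaps → no.
snapshot [May 12, May 23] → overlapped-by → no.
Result: handoff.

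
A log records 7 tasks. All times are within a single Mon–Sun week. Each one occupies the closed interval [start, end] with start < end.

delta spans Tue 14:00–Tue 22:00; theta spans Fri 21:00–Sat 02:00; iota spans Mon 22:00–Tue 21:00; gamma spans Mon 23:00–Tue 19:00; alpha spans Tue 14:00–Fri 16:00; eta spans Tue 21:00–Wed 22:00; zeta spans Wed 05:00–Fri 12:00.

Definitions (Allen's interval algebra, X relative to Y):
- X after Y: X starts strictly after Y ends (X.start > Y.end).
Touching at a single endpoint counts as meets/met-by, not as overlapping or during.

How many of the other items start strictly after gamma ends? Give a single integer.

Target gamma = [Mon 23:00, Tue 19:00].
alpha [Tue 14:00, Fri 16:00] → overlapped-by → no.
delta [Tue 14:00, Tue 22:00] → overlapped-by → no.
eta [Tue 21:00, Wed 22:00] → after → counts.
iota [Mon 22:00, Tue 21:00] → contains → no.
theta [Fri 21:00, Sat 02:00] → after → counts.
zeta [Wed 05:00, Fri 12:00] → after → counts.
Total: 3.

3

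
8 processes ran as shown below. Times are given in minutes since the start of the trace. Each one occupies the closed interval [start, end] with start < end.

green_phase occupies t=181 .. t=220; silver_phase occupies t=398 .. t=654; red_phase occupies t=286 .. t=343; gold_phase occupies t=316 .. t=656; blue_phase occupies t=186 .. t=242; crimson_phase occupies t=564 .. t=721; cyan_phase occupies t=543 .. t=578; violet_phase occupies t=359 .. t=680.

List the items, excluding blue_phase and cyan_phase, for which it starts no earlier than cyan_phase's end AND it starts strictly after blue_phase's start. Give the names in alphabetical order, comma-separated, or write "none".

Conditions: its start is no earlier than cyan_phase's end (X.start >= t=578) AND its start is strictly after blue_phase's start (X.start > t=186).
crimson_phase: start t=564 >= t=578? ✗; start t=564 > t=186? ✓ → no.
gold_phase: start t=316 >= t=578? ✗; start t=316 > t=186? ✓ → no.
green_phase: start t=181 >= t=578? ✗; start t=181 > t=186? ✗ → no.
red_phase: start t=286 >= t=578? ✗; start t=286 > t=186? ✓ → no.
silver_phase: start t=398 >= t=578? ✗; start t=398 > t=186? ✓ → no.
violet_phase: start t=359 >= t=578? ✗; start t=359 > t=186? ✓ → no.
Result: none.

none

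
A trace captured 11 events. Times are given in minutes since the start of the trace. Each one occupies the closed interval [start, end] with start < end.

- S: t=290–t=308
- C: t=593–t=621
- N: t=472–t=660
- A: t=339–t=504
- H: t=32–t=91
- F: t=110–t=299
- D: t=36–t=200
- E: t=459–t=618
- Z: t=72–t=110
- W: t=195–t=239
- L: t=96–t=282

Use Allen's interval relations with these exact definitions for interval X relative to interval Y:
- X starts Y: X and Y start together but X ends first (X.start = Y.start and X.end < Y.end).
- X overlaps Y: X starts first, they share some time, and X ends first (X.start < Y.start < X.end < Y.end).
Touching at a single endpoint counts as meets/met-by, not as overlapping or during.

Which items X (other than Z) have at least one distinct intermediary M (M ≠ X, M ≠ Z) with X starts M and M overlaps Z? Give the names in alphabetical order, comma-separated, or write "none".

Target Z = [t=72, t=110].
Intermediaries M with M overlaps Z: H.
Via H — items with X starts H: none.
Union: none.

none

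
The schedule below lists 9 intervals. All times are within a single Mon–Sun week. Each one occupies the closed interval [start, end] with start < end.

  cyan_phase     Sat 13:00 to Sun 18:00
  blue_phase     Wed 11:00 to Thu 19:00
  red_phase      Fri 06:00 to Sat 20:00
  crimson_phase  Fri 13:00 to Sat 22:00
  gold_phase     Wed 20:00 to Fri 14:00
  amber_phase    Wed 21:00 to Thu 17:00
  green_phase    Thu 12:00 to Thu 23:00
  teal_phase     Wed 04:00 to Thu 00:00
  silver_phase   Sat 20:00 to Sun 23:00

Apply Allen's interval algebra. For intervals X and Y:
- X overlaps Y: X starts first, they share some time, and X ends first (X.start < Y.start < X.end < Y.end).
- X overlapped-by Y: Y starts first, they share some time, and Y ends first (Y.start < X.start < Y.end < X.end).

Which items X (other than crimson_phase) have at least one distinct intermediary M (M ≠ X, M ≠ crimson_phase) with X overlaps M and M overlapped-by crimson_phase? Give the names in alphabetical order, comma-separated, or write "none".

cyan_phase, red_phase

Target crimson_phase = [Fri 13:00, Sat 22:00].
Intermediaries M with M overlapped-by crimson_phase: cyan_phase, silver_phase.
Via cyan_phase — items with X overlaps cyan_phase: red_phase.
Via silver_phase — items with X overlaps silver_phase: cyan_phase.
Union: cyan_phase, red_phase.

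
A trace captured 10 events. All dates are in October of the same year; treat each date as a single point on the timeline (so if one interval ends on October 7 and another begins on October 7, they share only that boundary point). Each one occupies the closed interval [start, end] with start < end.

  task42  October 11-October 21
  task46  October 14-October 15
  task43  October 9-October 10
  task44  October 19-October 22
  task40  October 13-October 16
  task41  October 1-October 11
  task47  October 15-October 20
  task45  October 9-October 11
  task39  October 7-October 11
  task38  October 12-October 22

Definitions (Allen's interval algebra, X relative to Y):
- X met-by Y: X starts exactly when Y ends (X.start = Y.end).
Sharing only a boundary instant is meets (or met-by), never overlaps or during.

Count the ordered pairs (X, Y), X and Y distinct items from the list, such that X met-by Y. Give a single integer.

4

Checking all 90 ordered pairs for relation 'met-by'; matching pairs in alphabetical order:
(task42, task39): task42 met-by task39 ✓
(task42, task41): task42 met-by task41 ✓
(task42, task45): task42 met-by task45 ✓
(task47, task46): task47 met-by task46 ✓
Count: 4.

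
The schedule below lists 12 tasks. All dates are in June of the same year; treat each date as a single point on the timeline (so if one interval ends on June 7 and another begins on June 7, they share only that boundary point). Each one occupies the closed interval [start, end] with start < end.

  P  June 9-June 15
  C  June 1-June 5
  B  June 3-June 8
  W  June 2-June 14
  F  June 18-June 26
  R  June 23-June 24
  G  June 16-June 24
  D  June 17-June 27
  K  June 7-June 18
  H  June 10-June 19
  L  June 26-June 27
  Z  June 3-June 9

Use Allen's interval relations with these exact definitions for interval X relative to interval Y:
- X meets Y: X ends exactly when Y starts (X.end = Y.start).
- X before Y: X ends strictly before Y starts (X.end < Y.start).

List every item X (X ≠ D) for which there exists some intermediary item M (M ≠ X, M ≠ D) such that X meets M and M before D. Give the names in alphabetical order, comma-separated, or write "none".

Z

Target D = [June 17, June 27].
Intermediaries M with M before D: B, C, P, W, Z.
Via B — items with X meets B: none.
Via C — items with X meets C: none.
Via P — items with X meets P: Z.
Via W — items with X meets W: none.
Via Z — items with X meets Z: none.
Union: Z.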